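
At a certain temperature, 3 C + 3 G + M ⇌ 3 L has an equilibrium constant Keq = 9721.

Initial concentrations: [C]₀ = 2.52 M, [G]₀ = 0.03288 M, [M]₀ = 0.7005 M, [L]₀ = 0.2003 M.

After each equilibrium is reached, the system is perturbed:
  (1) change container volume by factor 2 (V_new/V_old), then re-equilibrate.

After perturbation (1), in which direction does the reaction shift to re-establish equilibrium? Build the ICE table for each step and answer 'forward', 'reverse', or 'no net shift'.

Q₀ = 20.17 vs Keq = 9721 ⇒ Q<K, forward
Step 1:
                    C           G           M           L
  I              2.52     0.03288      0.7005      0.2003
  C          -0.02802    -0.02802   -0.009341     0.02802
  E             2.492    0.004856      0.6912      0.2283
  solve Keq expr → x = 0.009341; check Q = 9721
Then change container volume by factor 2 (V_new/V_old).
Step 2:
                    C           G           M           L
  I             1.246    0.002428      0.3456      0.1142
  C           0.00348     0.00348     0.00116    -0.00348
  E             1.249    0.005908      0.3467      0.1107
  solve Keq expr → x = -0.00116; check Q = 9721

Direction: reverse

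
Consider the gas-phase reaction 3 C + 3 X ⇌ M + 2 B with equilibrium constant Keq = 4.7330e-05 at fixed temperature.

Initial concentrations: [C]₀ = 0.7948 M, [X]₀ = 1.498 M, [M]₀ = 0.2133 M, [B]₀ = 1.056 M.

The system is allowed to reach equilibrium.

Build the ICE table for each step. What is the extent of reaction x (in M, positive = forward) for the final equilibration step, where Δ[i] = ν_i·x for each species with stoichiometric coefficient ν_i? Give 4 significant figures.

x = -0.21 M

Q₀ = 0.1409 vs Keq = 4.7330e-05 ⇒ Q>K, reverse
Step 1:
                   C          X          M          B
  Initial     0.7948      1.498     0.2133      1.056
  Change      0.6301     0.6301      -0.21    -0.4201
  Equil        1.425      2.128   0.003263     0.6359
  solve Keq expr → x = -0.21; check Q = 4.7330e-05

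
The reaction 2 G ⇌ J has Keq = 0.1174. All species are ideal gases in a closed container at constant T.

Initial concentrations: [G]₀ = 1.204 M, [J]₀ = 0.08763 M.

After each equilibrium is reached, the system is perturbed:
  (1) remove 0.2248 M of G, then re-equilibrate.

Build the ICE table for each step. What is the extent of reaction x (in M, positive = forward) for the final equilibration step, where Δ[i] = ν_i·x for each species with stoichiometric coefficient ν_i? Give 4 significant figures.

x = -0.03642 M

Q₀ = 0.06045 vs Keq = 0.1174 ⇒ Q<K, forward
Step 1:
                   G          J
  I            1.204    0.08763
  C          -0.1072     0.0536
  E            1.097     0.1412
  solve Keq expr → x = 0.0536; check Q = 0.1174
Then remove 0.2248 M of G.
Step 2:
                   G          J
  I            0.872     0.1412
  C          0.07284   -0.03642
  E           0.9448     0.1048
  solve Keq expr → x = -0.03642; check Q = 0.1174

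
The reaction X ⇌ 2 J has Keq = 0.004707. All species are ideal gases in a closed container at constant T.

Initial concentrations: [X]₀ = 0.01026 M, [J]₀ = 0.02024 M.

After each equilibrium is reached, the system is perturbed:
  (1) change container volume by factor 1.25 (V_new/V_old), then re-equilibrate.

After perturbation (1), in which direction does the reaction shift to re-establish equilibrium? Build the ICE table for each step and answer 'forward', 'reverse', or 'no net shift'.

Direction: forward

Q₀ = 0.03993 vs Keq = 0.004707 ⇒ Q>K, reverse
Step 1:
                    X           J
  init        0.01026     0.02024
  Δ          0.005776    -0.01155
  eq          0.01604    0.008688
  solve Keq expr → x = -0.005776; check Q = 0.004707
Then change container volume by factor 1.25 (V_new/V_old).
Step 2:
                    X           J
  init        0.01283     0.00695
  Δ       -3.5592e-04  7.1183e-04
  eq          0.01247    0.007662
  solve Keq expr → x = 3.5592e-04; check Q = 0.004707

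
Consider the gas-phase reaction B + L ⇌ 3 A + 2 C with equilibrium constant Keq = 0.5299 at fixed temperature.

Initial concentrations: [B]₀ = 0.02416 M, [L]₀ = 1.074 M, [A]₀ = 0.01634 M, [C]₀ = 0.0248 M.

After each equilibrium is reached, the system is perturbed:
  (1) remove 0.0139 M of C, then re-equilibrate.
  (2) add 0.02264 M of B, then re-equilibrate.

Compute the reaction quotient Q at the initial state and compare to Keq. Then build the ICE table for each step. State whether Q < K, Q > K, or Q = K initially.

Q₀ = 1.0341e-07 vs Keq = 0.5299 ⇒ Q<K, forward
Step 1:
                  B         L         A         C
  init      0.02416     1.074   0.01634    0.0248
  Δ        -0.02415  -0.02415   0.07246   0.04831
  eq      6.7271e-06      1.05    0.0888   0.07311
  solve Keq expr → x = 0.02415; check Q = 0.5299
Then remove 0.0139 M of C.
Step 2:
                  B         L         A         C
  init    6.7271e-06      1.05    0.0888   0.05921
  Δ       -2.3132e-06 -2.3132e-06 6.9395e-06 4.6264e-06
  eq      4.4139e-06      1.05   0.08881   0.05921
  solve Keq expr → x = 2.3132e-06; check Q = 0.5299
Then add 0.02264 M of B.
Step 3:
                  B         L         A         C
  init      0.02264      1.05   0.08881   0.05921
  Δ        -0.02257  -0.02257    0.0677   0.04514
  eq      7.6683e-05     1.027    0.1565    0.1043
  solve Keq expr → x = 0.02257; check Q = 0.5299

Q₀ = 1.0341e-07; Q < K (proceeds forward)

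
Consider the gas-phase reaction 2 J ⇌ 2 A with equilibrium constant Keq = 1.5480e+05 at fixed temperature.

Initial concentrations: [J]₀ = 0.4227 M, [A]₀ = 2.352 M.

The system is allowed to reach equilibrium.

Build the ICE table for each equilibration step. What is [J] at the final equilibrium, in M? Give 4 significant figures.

[J]_eq = 0.007034 M

Q₀ = 30.96 vs Keq = 1.5480e+05 ⇒ Q<K, forward
Step 1:
                   J          A
  init        0.4227      2.352
  Δ          -0.4157     0.4157
  eq        0.007034      2.768
  solve Keq expr → x = 0.2078; check Q = 1.5480e+05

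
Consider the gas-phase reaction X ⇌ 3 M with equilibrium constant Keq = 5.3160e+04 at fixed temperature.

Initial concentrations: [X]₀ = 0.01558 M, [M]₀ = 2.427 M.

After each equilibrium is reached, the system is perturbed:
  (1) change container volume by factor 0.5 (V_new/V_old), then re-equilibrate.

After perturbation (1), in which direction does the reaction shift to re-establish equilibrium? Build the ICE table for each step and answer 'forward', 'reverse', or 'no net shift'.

Direction: reverse

Q₀ = 917.6 vs Keq = 5.3160e+04 ⇒ Q<K, forward
Step 1:
                   X          M
  Initial    0.01558      2.427
  Change     -0.0153    0.04589
  Equil   2.8446e-04      2.473
  solve Keq expr → x = 0.0153; check Q = 5.3160e+04
Then change container volume by factor 0.5 (V_new/V_old).
Step 2:
                   X          M
  Initial 5.6893e-04      4.946
  Change      0.0017  -0.005099
  Equil     0.002269      4.941
  solve Keq expr → x = -0.0017; check Q = 5.3160e+04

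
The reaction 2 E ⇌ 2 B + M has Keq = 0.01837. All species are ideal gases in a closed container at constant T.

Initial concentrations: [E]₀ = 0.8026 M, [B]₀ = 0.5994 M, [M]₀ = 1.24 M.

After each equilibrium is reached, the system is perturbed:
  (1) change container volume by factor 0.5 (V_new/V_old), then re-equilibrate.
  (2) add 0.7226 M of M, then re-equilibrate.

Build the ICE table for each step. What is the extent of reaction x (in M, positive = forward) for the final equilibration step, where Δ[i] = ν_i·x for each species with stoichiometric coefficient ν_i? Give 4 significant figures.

Q₀ = 0.6916 vs Keq = 0.01837 ⇒ Q>K, reverse
Step 1:
                  E         B         M
  init       0.8026    0.5994      1.24
  Δ          0.4337   -0.4337   -0.2169
  eq          1.236    0.1657     1.023
  solve Keq expr → x = -0.2169; check Q = 0.01837
Then change container volume by factor 0.5 (V_new/V_old).
Step 2:
                  E         B         M
  init        2.473    0.3313     2.046
  Δ         0.08627  -0.08627  -0.04314
  eq          2.559    0.2451     2.003
  solve Keq expr → x = -0.04314; check Q = 0.01837
Then add 0.7226 M of M.
Step 3:
                  E         B         M
  init        2.559    0.2451     2.726
  Δ         0.03175  -0.03175  -0.01588
  eq          2.591    0.2133      2.71
  solve Keq expr → x = -0.01588; check Q = 0.01837

x = -0.01588 M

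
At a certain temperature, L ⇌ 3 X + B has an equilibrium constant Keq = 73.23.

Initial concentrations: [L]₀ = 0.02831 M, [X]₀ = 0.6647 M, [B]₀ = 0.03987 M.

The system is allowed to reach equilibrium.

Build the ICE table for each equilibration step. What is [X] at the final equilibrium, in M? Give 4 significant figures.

[X]_eq = 0.7485 M

Q₀ = 0.4136 vs Keq = 73.23 ⇒ Q<K, forward
Step 1:
                   L          X          B
  init       0.02831     0.6647    0.03987
  Δ         -0.02792    0.08377    0.02792
  eq      3.8815e-04     0.7485    0.06779
  solve Keq expr → x = 0.02792; check Q = 73.23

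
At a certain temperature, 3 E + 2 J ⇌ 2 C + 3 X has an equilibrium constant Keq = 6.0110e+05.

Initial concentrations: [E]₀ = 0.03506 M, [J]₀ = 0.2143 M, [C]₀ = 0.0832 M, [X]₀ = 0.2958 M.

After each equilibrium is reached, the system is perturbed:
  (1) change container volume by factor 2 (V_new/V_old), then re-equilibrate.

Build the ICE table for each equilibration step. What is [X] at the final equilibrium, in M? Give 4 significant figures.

[X]_eq = 0.1641 M

Q₀ = 90.52 vs Keq = 6.0110e+05 ⇒ Q<K, forward
Step 1:
                  E         J         C         X
  init      0.03506    0.2143    0.0832    0.2958
  Δ        -0.03247  -0.02164   0.02164   0.03247
  eq       0.002593    0.1927    0.1048    0.3283
  solve Keq expr → x = 0.01082; check Q = 6.0110e+05
Then change container volume by factor 2 (V_new/V_old).
Step 2:
                  E         J         C         X
  init     0.001296   0.09633   0.05242    0.1641
  Δ               0         0         0         0
  eq       0.001296   0.09633   0.05242    0.1641
  solve Keq expr → x = 0; check Q = 6.0110e+05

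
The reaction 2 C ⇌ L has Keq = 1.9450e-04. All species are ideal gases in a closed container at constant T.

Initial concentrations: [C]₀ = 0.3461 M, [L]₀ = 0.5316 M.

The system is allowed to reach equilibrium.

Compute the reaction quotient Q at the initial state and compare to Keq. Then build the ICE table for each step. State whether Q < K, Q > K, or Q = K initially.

Q₀ = 4.438 vs Keq = 1.9450e-04 ⇒ Q>K, reverse
Step 1:
                    C           L
  I            0.3461      0.5316
  C             1.062     -0.5312
  E             1.409  3.8588e-04
  solve Keq expr → x = -0.5312; check Q = 1.9450e-04

Q₀ = 4.438; Q > K (proceeds reverse)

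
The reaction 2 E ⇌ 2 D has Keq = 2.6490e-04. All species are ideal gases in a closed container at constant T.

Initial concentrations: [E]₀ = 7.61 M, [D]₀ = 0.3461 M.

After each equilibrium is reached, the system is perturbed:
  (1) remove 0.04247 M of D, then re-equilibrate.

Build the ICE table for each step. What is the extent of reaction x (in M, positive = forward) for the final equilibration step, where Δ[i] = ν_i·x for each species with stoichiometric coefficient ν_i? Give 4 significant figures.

x = 0.02089 M

Q₀ = 0.002068 vs Keq = 2.6490e-04 ⇒ Q>K, reverse
Step 1:
                  E         D
  init         7.61    0.3461
  Δ          0.2187   -0.2187
  eq          7.829    0.1274
  solve Keq expr → x = -0.1093; check Q = 2.6490e-04
Then remove 0.04247 M of D.
Step 2:
                  E         D
  init        7.829   0.08495
  Δ        -0.04179   0.04179
  eq          7.787    0.1267
  solve Keq expr → x = 0.02089; check Q = 2.6490e-04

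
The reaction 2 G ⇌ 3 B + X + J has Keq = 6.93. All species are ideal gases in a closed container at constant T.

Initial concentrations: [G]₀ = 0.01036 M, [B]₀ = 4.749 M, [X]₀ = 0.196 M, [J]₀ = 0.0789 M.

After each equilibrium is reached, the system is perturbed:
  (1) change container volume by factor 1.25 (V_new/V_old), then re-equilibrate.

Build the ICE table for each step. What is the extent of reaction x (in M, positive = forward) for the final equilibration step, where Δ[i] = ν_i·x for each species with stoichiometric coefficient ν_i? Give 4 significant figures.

Q₀ = 1.5432e+04 vs Keq = 6.93 ⇒ Q>K, reverse
Step 1:
                    G           B           X           J
  I           0.01036       4.749       0.196      0.0789
  C             0.134      -0.201      -0.067      -0.067
  E            0.1444       4.548       0.129      0.0119
  solve Keq expr → x = -0.067; check Q = 6.93
Then change container volume by factor 1.25 (V_new/V_old).
Step 2:
                    G           B           X           J
  I            0.1155       3.638      0.1032     0.00952
  C          -0.01011     0.01517    0.005055    0.005055
  E            0.1054       3.654      0.1083     0.01458
  solve Keq expr → x = 0.005055; check Q = 6.93

x = 0.005055 M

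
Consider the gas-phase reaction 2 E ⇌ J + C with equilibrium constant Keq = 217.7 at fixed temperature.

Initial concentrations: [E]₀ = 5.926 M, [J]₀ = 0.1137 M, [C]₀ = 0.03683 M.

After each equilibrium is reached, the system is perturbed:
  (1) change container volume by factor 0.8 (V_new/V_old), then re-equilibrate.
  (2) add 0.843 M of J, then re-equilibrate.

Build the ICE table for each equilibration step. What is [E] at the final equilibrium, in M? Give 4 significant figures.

Q₀ = 1.1924e-04 vs Keq = 217.7 ⇒ Q<K, forward
Step 1:
                    E           J           C
  init          5.926      0.1137     0.03683
  Δ            -5.727       2.863       2.863
  eq           0.1992       2.977         2.9
  solve Keq expr → x = 2.863; check Q = 217.7
Then change container volume by factor 0.8 (V_new/V_old).
Step 2:
                    E           J           C
  init         0.2489       3.721       3.625
  Δ                 0           0           0
  eq           0.2489       3.721       3.625
  solve Keq expr → x = 0; check Q = 217.7
Then add 0.843 M of J.
Step 3:
                    E           J           C
  init         0.2489       4.564       3.625
  Δ           0.02588    -0.01294    -0.01294
  eq           0.2748       4.551       3.612
  solve Keq expr → x = -0.01294; check Q = 217.7

[E]_eq = 0.2748 M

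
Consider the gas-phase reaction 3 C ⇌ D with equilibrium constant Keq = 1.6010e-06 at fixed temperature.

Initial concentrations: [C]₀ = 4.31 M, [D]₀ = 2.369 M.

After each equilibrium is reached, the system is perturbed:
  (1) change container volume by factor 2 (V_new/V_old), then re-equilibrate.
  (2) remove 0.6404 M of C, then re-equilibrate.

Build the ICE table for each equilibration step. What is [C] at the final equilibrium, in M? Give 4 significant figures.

Q₀ = 0.02959 vs Keq = 1.6010e-06 ⇒ Q>K, reverse
Step 1:
                  C         D
  Initial      4.31     2.369
  Change        7.1    -2.367
  Equil       11.41  0.002378
  solve Keq expr → x = -2.367; check Q = 1.6010e-06
Then change container volume by factor 2 (V_new/V_old).
Step 2:
                  C         D
  Initial     5.705  0.001189
  Change   0.002674 -8.9138e-04
  Equil       5.708 2.9768e-04
  solve Keq expr → x = -8.9138e-04; check Q = 1.6010e-06
Then remove 0.6404 M of C.
Step 3:
                  C         D
  Initial     5.067 2.9768e-04
  Change  2.6804e-04 -8.9346e-05
  Equil       5.067 2.0834e-04
  solve Keq expr → x = -8.9346e-05; check Q = 1.6010e-06

[C]_eq = 5.067 M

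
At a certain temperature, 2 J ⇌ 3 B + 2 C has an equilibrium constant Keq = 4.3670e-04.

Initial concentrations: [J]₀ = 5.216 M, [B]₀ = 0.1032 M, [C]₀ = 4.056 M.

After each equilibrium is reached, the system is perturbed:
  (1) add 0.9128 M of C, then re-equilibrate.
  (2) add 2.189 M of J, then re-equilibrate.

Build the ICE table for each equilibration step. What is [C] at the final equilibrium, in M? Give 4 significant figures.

[C]_eq = 4.966 M

Q₀ = 6.6460e-04 vs Keq = 4.3670e-04 ⇒ Q>K, reverse
Step 1:
                    J           B           C
  Initial       5.216      0.1032       4.056
  Change     0.008832    -0.01325   -0.008832
  Equil         5.225     0.08995       4.047
  solve Keq expr → x = -0.004416; check Q = 4.3670e-04
Then add 0.9128 M of C.
Step 2:
                    J           B           C
  Initial       5.225     0.08995        4.96
  Change     0.007501    -0.01125   -0.007501
  Equil         5.232      0.0787       4.952
  solve Keq expr → x = -0.00375; check Q = 4.3670e-04
Then add 2.189 M of J.
Step 3:
                    J           B           C
  Initial       7.421      0.0787       4.952
  Change     -0.01357     0.02035     0.01357
  Equil         7.408     0.09905       4.966
  solve Keq expr → x = 0.006783; check Q = 4.3670e-04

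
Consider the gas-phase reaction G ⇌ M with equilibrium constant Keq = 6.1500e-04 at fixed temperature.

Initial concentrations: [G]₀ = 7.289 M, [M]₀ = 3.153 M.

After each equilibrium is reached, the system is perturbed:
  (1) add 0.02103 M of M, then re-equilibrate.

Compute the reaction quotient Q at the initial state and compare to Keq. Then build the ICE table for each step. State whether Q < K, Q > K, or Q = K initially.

Q₀ = 0.4326; Q > K (proceeds reverse)

Q₀ = 0.4326 vs Keq = 6.1500e-04 ⇒ Q>K, reverse
Step 1:
                  G         M
  Initial     7.289     3.153
  Change      3.147    -3.147
  Equil       10.44  0.006418
  solve Keq expr → x = -3.147; check Q = 6.1500e-04
Then add 0.02103 M of M.
Step 2:
                  G         M
  Initial     10.44   0.02745
  Change    0.02102  -0.02102
  Equil       10.46  0.006431
  solve Keq expr → x = -0.02102; check Q = 6.1500e-04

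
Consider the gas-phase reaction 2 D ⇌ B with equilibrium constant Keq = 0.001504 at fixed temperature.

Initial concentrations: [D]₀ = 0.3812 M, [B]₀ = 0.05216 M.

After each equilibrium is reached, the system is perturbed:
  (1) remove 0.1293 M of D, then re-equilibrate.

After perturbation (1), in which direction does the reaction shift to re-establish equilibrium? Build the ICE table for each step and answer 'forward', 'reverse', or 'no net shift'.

Q₀ = 0.3589 vs Keq = 0.001504 ⇒ Q>K, reverse
Step 1:
                   D          B
  init        0.3812    0.05216
  Δ           0.1036   -0.05181
  eq          0.4848 3.5351e-04
  solve Keq expr → x = -0.05181; check Q = 0.001504
Then remove 0.1293 M of D.
Step 2:
                   D          B
  init        0.3555 3.5351e-04
  Δ       3.2613e-04 -1.6307e-04
  eq          0.3558 1.9044e-04
  solve Keq expr → x = -1.6307e-04; check Q = 0.001504

Direction: reverse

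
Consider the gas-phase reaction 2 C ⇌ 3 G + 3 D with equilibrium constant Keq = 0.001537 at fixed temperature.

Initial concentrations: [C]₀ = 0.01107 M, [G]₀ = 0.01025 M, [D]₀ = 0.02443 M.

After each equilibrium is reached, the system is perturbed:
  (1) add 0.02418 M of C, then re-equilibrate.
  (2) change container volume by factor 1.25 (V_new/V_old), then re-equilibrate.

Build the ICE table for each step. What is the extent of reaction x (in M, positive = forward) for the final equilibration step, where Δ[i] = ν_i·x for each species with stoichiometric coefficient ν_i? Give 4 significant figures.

x = 6.5043e-04 M

Q₀ = 1.2813e-07 vs Keq = 0.001537 ⇒ Q<K, forward
Step 1:
                    C           G           D
  init        0.01107     0.01025     0.02443
  Δ          -0.01024     0.01536     0.01536
  eq       8.2976e-04     0.02561     0.03979
  solve Keq expr → x = 0.00512; check Q = 0.001537
Then add 0.02418 M of C.
Step 2:
                    C           G           D
  init        0.02501     0.02561     0.03979
  Δ           -0.0192     0.02879     0.02879
  eq         0.005814      0.0544     0.06858
  solve Keq expr → x = 0.009598; check Q = 0.001537
Then change container volume by factor 1.25 (V_new/V_old).
Step 3:
                    C           G           D
  init       0.004651     0.04352     0.05487
  Δ         -0.001301    0.001951    0.001951
  eq          0.00335     0.04547     0.05682
  solve Keq expr → x = 6.5043e-04; check Q = 0.001537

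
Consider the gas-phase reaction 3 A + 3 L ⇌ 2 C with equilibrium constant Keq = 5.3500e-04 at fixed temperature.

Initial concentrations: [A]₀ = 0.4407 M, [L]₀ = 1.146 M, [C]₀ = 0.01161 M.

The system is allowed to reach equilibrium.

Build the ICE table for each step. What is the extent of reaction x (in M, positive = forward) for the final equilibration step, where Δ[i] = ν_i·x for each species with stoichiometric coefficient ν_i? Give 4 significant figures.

Q₀ = 0.001046 vs Keq = 5.3500e-04 ⇒ Q>K, reverse
Step 1:
                   A          L          C
  I           0.4407      1.146    0.01161
  C         0.004686   0.004686  -0.003124
  E           0.4454      1.151   0.008486
  solve Keq expr → x = -0.001562; check Q = 5.3500e-04

x = -0.001562 M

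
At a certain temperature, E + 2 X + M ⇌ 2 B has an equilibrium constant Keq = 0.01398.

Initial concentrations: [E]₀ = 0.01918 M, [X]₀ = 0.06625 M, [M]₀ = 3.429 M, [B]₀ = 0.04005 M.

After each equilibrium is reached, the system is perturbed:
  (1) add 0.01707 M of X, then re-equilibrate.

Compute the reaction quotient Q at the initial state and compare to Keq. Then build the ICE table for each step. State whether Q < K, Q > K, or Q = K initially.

Q₀ = 5.557; Q > K (proceeds reverse)

Q₀ = 5.557 vs Keq = 0.01398 ⇒ Q>K, reverse
Step 1:
                   E          X          M          B
  init       0.01918    0.06625      3.429    0.04005
  Δ          0.01787    0.03574    0.01787   -0.03574
  eq         0.03705      0.102      3.447   0.004309
  solve Keq expr → x = -0.01787; check Q = 0.01398
Then add 0.01707 M of X.
Step 2:
                   E          X          M          B
  init       0.03705     0.1191      3.447   0.004309
  Δ       -3.3502e-04 -6.7004e-04 -3.3502e-04 6.7004e-04
  eq         0.03672     0.1184      3.447   0.004979
  solve Keq expr → x = 3.3502e-04; check Q = 0.01398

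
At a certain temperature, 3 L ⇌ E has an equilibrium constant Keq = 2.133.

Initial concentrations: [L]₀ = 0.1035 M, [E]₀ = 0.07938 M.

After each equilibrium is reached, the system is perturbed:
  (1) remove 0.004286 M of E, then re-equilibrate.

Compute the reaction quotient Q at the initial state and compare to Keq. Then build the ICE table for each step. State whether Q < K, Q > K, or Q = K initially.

Q₀ = 71.6 vs Keq = 2.133 ⇒ Q>K, reverse
Step 1:
                   L          E
  init        0.1035    0.07938
  Δ           0.1427   -0.04756
  eq          0.2462    0.03182
  solve Keq expr → x = -0.04756; check Q = 2.133
Then remove 0.004286 M of E.
Step 2:
                   L          E
  init        0.2462    0.02754
  Δ        -0.006022   0.002007
  eq          0.2402    0.02954
  solve Keq expr → x = 0.002007; check Q = 2.133

Q₀ = 71.6; Q > K (proceeds reverse)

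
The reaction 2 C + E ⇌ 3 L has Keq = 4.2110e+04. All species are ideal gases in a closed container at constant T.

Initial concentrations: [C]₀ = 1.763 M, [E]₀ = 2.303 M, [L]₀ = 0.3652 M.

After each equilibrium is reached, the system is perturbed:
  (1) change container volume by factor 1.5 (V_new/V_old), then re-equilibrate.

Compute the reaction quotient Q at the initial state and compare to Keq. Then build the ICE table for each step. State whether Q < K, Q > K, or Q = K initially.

Q₀ = 0.006804; Q < K (proceeds forward)

Q₀ = 0.006804 vs Keq = 4.2110e+04 ⇒ Q<K, forward
Step 1:
                  C         E         L
  Initial     1.763     2.303    0.3652
  Change     -1.742    -0.871     2.613
  Equil     0.02093     1.432     2.978
  solve Keq expr → x = 0.871; check Q = 4.2110e+04
Then change container volume by factor 1.5 (V_new/V_old).
Step 2:
                  C         E         L
  Initial   0.01395    0.9546     1.986
  Change          0         0         0
  Equil     0.01395    0.9546     1.986
  solve Keq expr → x = 0; check Q = 4.2110e+04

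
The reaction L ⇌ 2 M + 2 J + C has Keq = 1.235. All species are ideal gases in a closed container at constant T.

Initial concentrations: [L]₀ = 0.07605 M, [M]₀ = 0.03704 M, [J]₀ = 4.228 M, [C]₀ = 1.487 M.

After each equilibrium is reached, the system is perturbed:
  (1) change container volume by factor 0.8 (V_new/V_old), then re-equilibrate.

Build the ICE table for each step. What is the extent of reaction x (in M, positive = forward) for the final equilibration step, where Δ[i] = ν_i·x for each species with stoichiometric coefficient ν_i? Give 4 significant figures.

Q₀ = 0.4795 vs Keq = 1.235 ⇒ Q<K, forward
Step 1:
                    L           M           J           C
  Initial     0.07605     0.03704       4.228       1.487
  Change     -0.00915      0.0183      0.0183     0.00915
  Equil        0.0669     0.05534       4.246       1.496
  solve Keq expr → x = 0.00915; check Q = 1.235
Then change container volume by factor 0.8 (V_new/V_old).
Step 2:
                    L           M           J           C
  Initial     0.08362     0.06918       5.308        1.87
  Change      0.01089    -0.02178    -0.02178    -0.01089
  Equil       0.09451      0.0474       5.286       1.859
  solve Keq expr → x = -0.01089; check Q = 1.235

x = -0.01089 M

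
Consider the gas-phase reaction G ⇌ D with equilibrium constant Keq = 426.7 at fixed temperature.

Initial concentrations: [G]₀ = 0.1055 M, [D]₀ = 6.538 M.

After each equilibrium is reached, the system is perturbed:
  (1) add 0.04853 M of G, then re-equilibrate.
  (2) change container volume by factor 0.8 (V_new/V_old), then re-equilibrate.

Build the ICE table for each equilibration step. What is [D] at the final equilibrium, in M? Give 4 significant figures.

[D]_eq = 8.345 M

Q₀ = 61.97 vs Keq = 426.7 ⇒ Q<K, forward
Step 1:
                  G         D
  Initial    0.1055     6.538
  Change   -0.08997   0.08997
  Equil     0.01553     6.628
  solve Keq expr → x = 0.08997; check Q = 426.7
Then add 0.04853 M of G.
Step 2:
                  G         D
  Initial   0.06406     6.628
  Change   -0.04842   0.04842
  Equil     0.01565     6.676
  solve Keq expr → x = 0.04842; check Q = 426.7
Then change container volume by factor 0.8 (V_new/V_old).
Step 3:
                  G         D
  Initial   0.01956     8.345
  Change          0         0
  Equil     0.01956     8.345
  solve Keq expr → x = 0; check Q = 426.7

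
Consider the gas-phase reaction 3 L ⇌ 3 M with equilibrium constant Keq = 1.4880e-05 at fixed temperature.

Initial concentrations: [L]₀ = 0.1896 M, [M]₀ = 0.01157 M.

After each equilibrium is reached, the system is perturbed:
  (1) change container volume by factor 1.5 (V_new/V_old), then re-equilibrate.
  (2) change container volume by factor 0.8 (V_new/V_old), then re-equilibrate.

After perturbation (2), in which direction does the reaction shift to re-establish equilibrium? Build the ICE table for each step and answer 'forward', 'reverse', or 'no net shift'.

Direction: no net shift

Q₀ = 2.2724e-04 vs Keq = 1.4880e-05 ⇒ Q>K, reverse
Step 1:
                  L         M
  init       0.1896   0.01157
  Δ        0.006741 -0.006741
  eq         0.1963  0.004829
  solve Keq expr → x = -0.002247; check Q = 1.4880e-05
Then change container volume by factor 1.5 (V_new/V_old).
Step 2:
                  L         M
  init       0.1309  0.003219
  Δ               0         0
  eq         0.1309  0.003219
  solve Keq expr → x = 0; check Q = 1.4880e-05
Then change container volume by factor 0.8 (V_new/V_old).
Step 3:
                  L         M
  init       0.1636  0.004024
  Δ               0         0
  eq         0.1636  0.004024
  solve Keq expr → x = 0; check Q = 1.4880e-05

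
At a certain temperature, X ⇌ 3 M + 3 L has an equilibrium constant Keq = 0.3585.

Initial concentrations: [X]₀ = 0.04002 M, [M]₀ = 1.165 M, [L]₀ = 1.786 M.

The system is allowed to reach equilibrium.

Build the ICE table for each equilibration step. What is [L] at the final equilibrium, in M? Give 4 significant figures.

Q₀ = 225.1 vs Keq = 0.3585 ⇒ Q>K, reverse
Step 1:
                   X          M          L
  Initial    0.04002      1.165      1.786
  Change      0.2419    -0.7257    -0.7257
  Equil       0.2819     0.4393       1.06
  solve Keq expr → x = -0.2419; check Q = 0.3585

[L]_eq = 1.06 M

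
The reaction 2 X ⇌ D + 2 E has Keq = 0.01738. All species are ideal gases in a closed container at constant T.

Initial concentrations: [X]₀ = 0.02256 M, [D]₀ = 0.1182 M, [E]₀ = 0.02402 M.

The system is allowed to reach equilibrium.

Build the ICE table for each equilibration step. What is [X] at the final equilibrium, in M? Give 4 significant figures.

[X]_eq = 0.03345 M

Q₀ = 0.134 vs Keq = 0.01738 ⇒ Q>K, reverse
Step 1:
                  X         D         E
  Initial   0.02256    0.1182   0.02402
  Change    0.01089 -0.005444  -0.01089
  Equil     0.03345    0.1128   0.01313
  solve Keq expr → x = -0.005444; check Q = 0.01738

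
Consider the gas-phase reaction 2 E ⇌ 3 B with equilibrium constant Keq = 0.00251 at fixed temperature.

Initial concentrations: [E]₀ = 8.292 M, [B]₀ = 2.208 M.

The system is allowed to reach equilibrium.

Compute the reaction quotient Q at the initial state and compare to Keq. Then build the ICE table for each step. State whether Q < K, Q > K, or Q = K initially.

Q₀ = 0.1566 vs Keq = 0.00251 ⇒ Q>K, reverse
Step 1:
                   E          B
  Initial      8.292      2.208
  Change        1.07     -1.604
  Equil        9.362     0.6037
  solve Keq expr → x = -0.5348; check Q = 0.00251

Q₀ = 0.1566; Q > K (proceeds reverse)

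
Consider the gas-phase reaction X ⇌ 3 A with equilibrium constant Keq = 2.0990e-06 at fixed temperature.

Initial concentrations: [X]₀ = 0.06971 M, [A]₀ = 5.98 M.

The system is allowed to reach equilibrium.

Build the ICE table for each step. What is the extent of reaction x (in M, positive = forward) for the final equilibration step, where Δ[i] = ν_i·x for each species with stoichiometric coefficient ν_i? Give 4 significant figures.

x = -1.988 M

Q₀ = 3068 vs Keq = 2.0990e-06 ⇒ Q>K, reverse
Step 1:
                  X         A
  I         0.06971      5.98
  C           1.988    -5.964
  E           2.058   0.01629
  solve Keq expr → x = -1.988; check Q = 2.0990e-06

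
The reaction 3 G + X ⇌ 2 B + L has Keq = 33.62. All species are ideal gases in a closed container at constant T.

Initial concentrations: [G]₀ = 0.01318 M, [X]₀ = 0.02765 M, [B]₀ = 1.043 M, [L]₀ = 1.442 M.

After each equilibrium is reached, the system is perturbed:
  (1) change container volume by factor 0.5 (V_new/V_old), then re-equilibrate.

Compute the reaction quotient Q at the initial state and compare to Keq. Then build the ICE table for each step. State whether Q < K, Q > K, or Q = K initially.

Q₀ = 2.4779e+07 vs Keq = 33.62 ⇒ Q>K, reverse
Step 1:
                  G         X         B         L
  I         0.01318   0.02765     1.043     1.442
  C          0.4679     0.156   -0.3119    -0.156
  E          0.4811    0.1836    0.7311     1.286
  solve Keq expr → x = -0.156; check Q = 33.62
Then change container volume by factor 0.5 (V_new/V_old).
Step 2:
                  G         X         B         L
  I          0.9622    0.3672     1.462     2.572
  C           -0.13  -0.04335    0.0867   0.04335
  E          0.8321    0.3239     1.549     2.615
  solve Keq expr → x = 0.04335; check Q = 33.62

Q₀ = 2.4779e+07; Q > K (proceeds reverse)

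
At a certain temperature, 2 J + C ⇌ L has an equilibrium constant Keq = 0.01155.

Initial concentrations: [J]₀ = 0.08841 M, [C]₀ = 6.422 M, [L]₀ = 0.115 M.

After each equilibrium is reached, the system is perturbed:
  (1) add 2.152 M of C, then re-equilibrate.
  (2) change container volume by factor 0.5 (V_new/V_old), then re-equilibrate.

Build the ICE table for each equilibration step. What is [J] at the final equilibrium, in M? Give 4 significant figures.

[J]_eq = 0.5261 M

Q₀ = 2.291 vs Keq = 0.01155 ⇒ Q>K, reverse
Step 1:
                    J           C           L
  init        0.08841       6.422       0.115
  Δ             0.216       0.108      -0.108
  eq           0.3044        6.53     0.00699
  solve Keq expr → x = -0.108; check Q = 0.01155
Then add 2.152 M of C.
Step 2:
                    J           C           L
  init         0.3044       8.682     0.00699
  Δ         -0.004105   -0.002052    0.002052
  eq           0.3003        8.68    0.009042
  solve Keq expr → x = 0.002052; check Q = 0.01155
Then change container volume by factor 0.5 (V_new/V_old).
Step 3:
                    J           C           L
  init         0.6007       17.36     0.01808
  Δ          -0.07457    -0.03729     0.03729
  eq           0.5261       17.32     0.05537
  solve Keq expr → x = 0.03729; check Q = 0.01155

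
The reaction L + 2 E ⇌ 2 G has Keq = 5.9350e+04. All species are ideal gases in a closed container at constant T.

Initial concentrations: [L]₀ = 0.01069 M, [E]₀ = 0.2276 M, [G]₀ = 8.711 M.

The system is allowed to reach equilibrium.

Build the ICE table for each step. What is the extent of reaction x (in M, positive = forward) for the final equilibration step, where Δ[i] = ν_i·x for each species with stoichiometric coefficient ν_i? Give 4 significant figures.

x = -0.01005 M

Q₀ = 1.3703e+05 vs Keq = 5.9350e+04 ⇒ Q>K, reverse
Step 1:
                    L           E           G
  Initial     0.01069      0.2276       8.711
  Change      0.01005      0.0201     -0.0201
  Equil       0.02074      0.2477       8.691
  solve Keq expr → x = -0.01005; check Q = 5.9350e+04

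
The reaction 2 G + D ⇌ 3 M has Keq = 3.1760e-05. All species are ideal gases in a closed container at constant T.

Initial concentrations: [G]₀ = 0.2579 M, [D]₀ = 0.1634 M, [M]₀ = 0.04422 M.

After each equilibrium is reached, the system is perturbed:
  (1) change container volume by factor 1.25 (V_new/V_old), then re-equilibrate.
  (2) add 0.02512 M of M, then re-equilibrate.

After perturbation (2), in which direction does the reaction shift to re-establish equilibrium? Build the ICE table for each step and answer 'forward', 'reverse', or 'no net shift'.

Q₀ = 0.007956 vs Keq = 3.1760e-05 ⇒ Q>K, reverse
Step 1:
                   G          D          M
  I           0.2579     0.1634    0.04422
  C          0.02439     0.0122   -0.03659
  E           0.2823     0.1756   0.007631
  solve Keq expr → x = -0.0122; check Q = 3.1760e-05
Then change container volume by factor 1.25 (V_new/V_old).
Step 2:
                   G          D          M
  I           0.2258     0.1405   0.006105
  C                0          0          0
  E           0.2258     0.1405   0.006105
  solve Keq expr → x = 0; check Q = 3.1760e-05
Then add 0.02512 M of M.
Step 3:
                   G          D          M
  I           0.2258     0.1405    0.03123
  C          0.01647   0.008235    -0.0247
  E           0.2423     0.1487   0.006521
  solve Keq expr → x = -0.008235; check Q = 3.1760e-05

Direction: reverse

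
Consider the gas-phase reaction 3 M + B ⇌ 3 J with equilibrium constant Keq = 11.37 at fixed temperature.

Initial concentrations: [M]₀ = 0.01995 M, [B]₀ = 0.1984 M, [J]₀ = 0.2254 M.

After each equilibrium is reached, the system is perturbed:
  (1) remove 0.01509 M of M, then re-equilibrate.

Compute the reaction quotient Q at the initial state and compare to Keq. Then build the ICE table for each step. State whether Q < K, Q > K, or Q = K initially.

Q₀ = 7269; Q > K (proceeds reverse)

Q₀ = 7269 vs Keq = 11.37 ⇒ Q>K, reverse
Step 1:
                    M           B           J
  init        0.01995      0.1984      0.2254
  Δ           0.08356     0.02785    -0.08356
  eq           0.1035      0.2263      0.1418
  solve Keq expr → x = -0.02785; check Q = 11.37
Then remove 0.01509 M of M.
Step 2:
                    M           B           J
  init        0.08842      0.2263      0.1418
  Δ          0.008491     0.00283   -0.008491
  eq          0.09692      0.2291      0.1333
  solve Keq expr → x = -0.00283; check Q = 11.37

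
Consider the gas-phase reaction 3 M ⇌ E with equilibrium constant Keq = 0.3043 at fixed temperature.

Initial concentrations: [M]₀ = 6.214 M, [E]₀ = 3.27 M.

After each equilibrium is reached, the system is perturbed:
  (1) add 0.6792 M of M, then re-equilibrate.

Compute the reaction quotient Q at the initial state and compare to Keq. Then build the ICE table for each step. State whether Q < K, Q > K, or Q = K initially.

Q₀ = 0.01363 vs Keq = 0.3043 ⇒ Q<K, forward
Step 1:
                   M          E
  I            6.214       3.27
  C           -3.755      1.252
  E            2.459      4.522
  solve Keq expr → x = 1.252; check Q = 0.3043
Then add 0.6792 M of M.
Step 2:
                   M          E
  I            3.138      4.522
  C          -0.6411     0.2137
  E            2.497      4.736
  solve Keq expr → x = 0.2137; check Q = 0.3043

Q₀ = 0.01363; Q < K (proceeds forward)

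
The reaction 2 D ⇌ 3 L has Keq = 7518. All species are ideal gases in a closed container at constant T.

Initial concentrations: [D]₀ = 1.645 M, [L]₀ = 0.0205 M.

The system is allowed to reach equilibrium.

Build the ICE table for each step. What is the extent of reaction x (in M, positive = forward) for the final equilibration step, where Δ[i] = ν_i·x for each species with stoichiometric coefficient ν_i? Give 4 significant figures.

x = 0.8008 M

Q₀ = 3.1837e-06 vs Keq = 7518 ⇒ Q<K, forward
Step 1:
                   D          L
  Initial      1.645     0.0205
  Change      -1.602      2.402
  Equil      0.04349      2.423
  solve Keq expr → x = 0.8008; check Q = 7518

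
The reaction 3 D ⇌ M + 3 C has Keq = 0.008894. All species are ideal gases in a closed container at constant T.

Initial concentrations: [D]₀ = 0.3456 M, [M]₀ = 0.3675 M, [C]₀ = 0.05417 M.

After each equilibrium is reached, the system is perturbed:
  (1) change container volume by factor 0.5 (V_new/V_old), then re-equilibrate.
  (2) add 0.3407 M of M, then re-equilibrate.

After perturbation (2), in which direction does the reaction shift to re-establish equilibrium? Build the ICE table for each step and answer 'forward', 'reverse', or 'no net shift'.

Q₀ = 0.001415 vs Keq = 0.008894 ⇒ Q<K, forward
Step 1:
                  D         M         C
  init       0.3456    0.3675   0.05417
  Δ         -0.0348    0.0116    0.0348
  eq         0.3108    0.3791   0.08897
  solve Keq expr → x = 0.0116; check Q = 0.008894
Then change container volume by factor 0.5 (V_new/V_old).
Step 2:
                  D         M         C
  init       0.6216    0.7582    0.1779
  Δ         0.02939 -0.009797  -0.02939
  eq          0.651    0.7484    0.1486
  solve Keq expr → x = -0.009797; check Q = 0.008894
Then add 0.3407 M of M.
Step 3:
                  D         M         C
  init        0.651     1.089    0.1486
  Δ         0.01437 -0.004791  -0.01437
  eq         0.6654     1.084    0.1342
  solve Keq expr → x = -0.004791; check Q = 0.008894

Direction: reverse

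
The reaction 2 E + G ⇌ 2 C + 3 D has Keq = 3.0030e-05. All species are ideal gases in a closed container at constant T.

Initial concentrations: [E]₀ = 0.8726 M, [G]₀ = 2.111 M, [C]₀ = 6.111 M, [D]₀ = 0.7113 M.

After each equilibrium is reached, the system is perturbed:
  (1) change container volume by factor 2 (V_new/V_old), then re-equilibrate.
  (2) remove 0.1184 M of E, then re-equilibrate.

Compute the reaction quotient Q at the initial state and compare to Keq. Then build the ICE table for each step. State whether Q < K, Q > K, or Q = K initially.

Q₀ = 8.361; Q > K (proceeds reverse)

Q₀ = 8.361 vs Keq = 3.0030e-05 ⇒ Q>K, reverse
Step 1:
                  E         G         C         D
  Initial    0.8726     2.111     6.111    0.7113
  Change     0.4637    0.2318   -0.4637   -0.6955
  Equil       1.336     2.343     5.647   0.01579
  solve Keq expr → x = -0.2318; check Q = 3.0030e-05
Then change container volume by factor 2 (V_new/V_old).
Step 2:
                  E         G         C         D
  Initial    0.6681     1.171     2.824  0.007897
  Change  -0.003057 -0.001529  0.003057  0.004586
  Equil      0.6651      1.17     2.827   0.01248
  solve Keq expr → x = 0.001529; check Q = 3.0030e-05
Then remove 0.1184 M of E.
Step 3:
                  E         G         C         D
  Initial    0.5467      1.17     2.827   0.01248
  Change   0.001008 5.0388e-04 -0.001008 -0.001512
  Equil      0.5477      1.17     2.826   0.01097
  solve Keq expr → x = -5.0388e-04; check Q = 3.0030e-05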